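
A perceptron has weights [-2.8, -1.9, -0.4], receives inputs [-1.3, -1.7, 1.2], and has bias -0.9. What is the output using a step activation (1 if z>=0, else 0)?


z = w . x + b
= -2.8*-1.3 + -1.9*-1.7 + -0.4*1.2 + -0.9
= 3.64 + 3.23 + -0.48 + -0.9
= 6.39 + -0.9
= 5.49
Since z = 5.49 >= 0, output = 1

1


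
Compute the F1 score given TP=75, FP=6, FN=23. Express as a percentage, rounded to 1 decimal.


Precision = TP / (TP + FP) = 75 / 81 = 0.9259
Recall = TP / (TP + FN) = 75 / 98 = 0.7653
F1 = 2 * P * R / (P + R)
= 2 * 0.9259 * 0.7653 / (0.9259 + 0.7653)
= 1.4172 / 1.6912
= 0.838
As percentage: 83.8%

83.8


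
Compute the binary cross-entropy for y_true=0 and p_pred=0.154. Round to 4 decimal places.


For y=0: Loss = -log(1-p)
= -log(1 - 0.154)
= -log(0.846)
= -(-0.1672)
= 0.1672

0.1672


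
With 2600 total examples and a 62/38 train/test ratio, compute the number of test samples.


Train samples = 2600 * 62% = 1612
Test samples = 2600 - 1612
= 988

988


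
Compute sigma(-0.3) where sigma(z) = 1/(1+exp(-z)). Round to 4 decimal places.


sigmoid(z) = 1 / (1 + exp(-z))
exp(-(-0.3)) = exp(0.3) = 1.3499
1 + 1.3499 = 2.3499
1 / 2.3499 = 0.4256

0.4256


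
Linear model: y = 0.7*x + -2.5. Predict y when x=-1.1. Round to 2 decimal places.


y = 0.7 * -1.1 + (-2.5)
= -0.77 + (-2.5)
= -3.27

-3.27


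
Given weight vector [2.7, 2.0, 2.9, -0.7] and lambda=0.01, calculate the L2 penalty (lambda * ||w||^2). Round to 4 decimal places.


Squaring each weight:
2.7^2 = 7.29
2.0^2 = 4.0
2.9^2 = 8.41
(-0.7)^2 = 0.49
Sum of squares = 20.19
Penalty = 0.01 * 20.19 = 0.2019

0.2019


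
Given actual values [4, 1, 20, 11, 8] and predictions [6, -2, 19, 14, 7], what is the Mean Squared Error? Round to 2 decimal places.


Differences: [-2, 3, 1, -3, 1]
Squared errors: [4, 9, 1, 9, 1]
Sum of squared errors = 24
MSE = 24 / 5 = 4.80

4.80


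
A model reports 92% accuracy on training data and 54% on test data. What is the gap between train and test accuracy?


Gap = train_accuracy - test_accuracy
= 92 - 54
= 38%
This large gap strongly indicates overfitting.

38


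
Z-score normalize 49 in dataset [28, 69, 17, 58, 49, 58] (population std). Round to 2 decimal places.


Mean = (28 + 69 + 17 + 58 + 49 + 58) / 6 = 46.5
Variance = sum((x_i - mean)^2) / n = 331.5833
Std = sqrt(331.5833) = 18.2094
Z = (x - mean) / std
= (49 - 46.5) / 18.2094
= 2.5 / 18.2094
= 0.14

0.14


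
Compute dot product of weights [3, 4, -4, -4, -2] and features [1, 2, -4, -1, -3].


Element-wise products:
3 * 1 = 3
4 * 2 = 8
-4 * -4 = 16
-4 * -1 = 4
-2 * -3 = 6
Sum = 3 + 8 + 16 + 4 + 6
= 37

37


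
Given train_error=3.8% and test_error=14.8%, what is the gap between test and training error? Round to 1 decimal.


Generalization gap = test_error - train_error
= 14.8 - 3.8
= 11.0%
A large gap suggests overfitting.

11.0


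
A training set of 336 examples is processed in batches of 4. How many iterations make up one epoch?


Iterations per epoch = dataset_size / batch_size
= 336 / 4
= 84

84


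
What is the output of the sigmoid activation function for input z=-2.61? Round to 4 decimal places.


sigmoid(z) = 1 / (1 + exp(-z))
exp(-(-2.61)) = exp(2.61) = 13.5991
1 + 13.5991 = 14.5991
1 / 14.5991 = 0.0685

0.0685


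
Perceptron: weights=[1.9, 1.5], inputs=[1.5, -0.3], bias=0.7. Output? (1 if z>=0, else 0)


z = w . x + b
= 1.9*1.5 + 1.5*-0.3 + 0.7
= 2.85 + -0.45 + 0.7
= 2.4 + 0.7
= 3.1
Since z = 3.1 >= 0, output = 1

1


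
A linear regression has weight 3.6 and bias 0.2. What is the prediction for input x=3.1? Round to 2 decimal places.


y = 3.6 * 3.1 + (0.2)
= 11.16 + (0.2)
= 11.36

11.36


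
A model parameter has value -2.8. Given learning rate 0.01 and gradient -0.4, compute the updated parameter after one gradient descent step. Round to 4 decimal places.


w_new = w_old - lr * gradient
= -2.8 - 0.01 * -0.4
= -2.8 - (-0.004)
= -2.7960

-2.7960


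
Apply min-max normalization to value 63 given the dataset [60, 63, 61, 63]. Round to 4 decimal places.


Min = 60, Max = 63
Range = 63 - 60 = 3
Scaled = (x - min) / (max - min)
= (63 - 60) / 3
= 3 / 3
= 1.0000

1.0000


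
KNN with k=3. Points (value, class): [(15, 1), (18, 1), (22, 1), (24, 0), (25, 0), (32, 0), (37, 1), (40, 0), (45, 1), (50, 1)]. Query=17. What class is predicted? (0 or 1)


Distances from query 17:
Point 18 (class 1): distance = 1
Point 15 (class 1): distance = 2
Point 22 (class 1): distance = 5
K=3 nearest neighbors: classes = [1, 1, 1]
Votes for class 1: 3 / 3
Majority vote => class 1

1


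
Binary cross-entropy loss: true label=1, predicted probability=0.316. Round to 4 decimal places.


For y=1: Loss = -log(p)
= -log(0.316)
= -(-1.152)
= 1.1520

1.1520


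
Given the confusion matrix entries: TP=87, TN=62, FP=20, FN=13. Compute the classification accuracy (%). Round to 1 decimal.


Accuracy = (TP + TN) / (TP + TN + FP + FN) * 100
= (87 + 62) / (87 + 62 + 20 + 13)
= 149 / 182
= 0.8187
= 81.9%

81.9


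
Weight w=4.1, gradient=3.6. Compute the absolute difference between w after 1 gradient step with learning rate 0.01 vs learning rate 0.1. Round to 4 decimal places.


With lr=0.01: w_new = 4.1 - 0.01 * 3.6 = 4.064
With lr=0.1: w_new = 4.1 - 0.1 * 3.6 = 3.74
Absolute difference = |4.064 - 3.74|
= 0.3240

0.3240


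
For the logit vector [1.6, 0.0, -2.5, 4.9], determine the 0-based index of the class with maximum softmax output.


Softmax is a monotonic transformation, so it preserves the argmax.
We need to find the index of the maximum logit.
Index 0: 1.6
Index 1: 0.0
Index 2: -2.5
Index 3: 4.9
Maximum logit = 4.9 at index 3

3


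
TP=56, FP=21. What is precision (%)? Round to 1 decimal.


Precision = TP / (TP + FP) * 100
= 56 / (56 + 21)
= 56 / 77
= 0.7273
= 72.7%

72.7


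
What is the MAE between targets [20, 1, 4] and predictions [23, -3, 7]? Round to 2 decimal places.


Absolute errors: [3, 4, 3]
Sum of absolute errors = 10
MAE = 10 / 3 = 3.33

3.33


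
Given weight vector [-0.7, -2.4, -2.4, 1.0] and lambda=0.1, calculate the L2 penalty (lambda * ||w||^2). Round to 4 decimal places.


Squaring each weight:
(-0.7)^2 = 0.49
(-2.4)^2 = 5.76
(-2.4)^2 = 5.76
1.0^2 = 1.0
Sum of squares = 13.01
Penalty = 0.1 * 13.01 = 1.3010

1.3010


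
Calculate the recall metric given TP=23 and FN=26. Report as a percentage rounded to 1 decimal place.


Recall = TP / (TP + FN) * 100
= 23 / (23 + 26)
= 23 / 49
= 0.4694
= 46.9%

46.9


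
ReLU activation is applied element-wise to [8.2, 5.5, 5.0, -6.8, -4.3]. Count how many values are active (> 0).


ReLU(x) = max(0, x) for each element:
ReLU(8.2) = 8.2
ReLU(5.5) = 5.5
ReLU(5.0) = 5.0
ReLU(-6.8) = 0
ReLU(-4.3) = 0
Active neurons (>0): 3

3


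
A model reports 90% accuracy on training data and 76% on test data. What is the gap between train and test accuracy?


Gap = train_accuracy - test_accuracy
= 90 - 76
= 14%
This gap suggests the model is overfitting.

14


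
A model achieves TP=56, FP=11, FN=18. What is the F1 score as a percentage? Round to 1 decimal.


Precision = TP / (TP + FP) = 56 / 67 = 0.8358
Recall = TP / (TP + FN) = 56 / 74 = 0.7568
F1 = 2 * P * R / (P + R)
= 2 * 0.8358 * 0.7568 / (0.8358 + 0.7568)
= 1.265 / 1.5926
= 0.7943
As percentage: 79.4%

79.4


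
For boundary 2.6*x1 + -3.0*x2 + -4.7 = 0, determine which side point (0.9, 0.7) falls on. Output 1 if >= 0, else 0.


Compute 2.6 * 0.9 + -3.0 * 0.7 + -4.7
= 2.34 + -2.1 + -4.7
= -4.46
Since -4.46 < 0, the point is on the negative side.

0


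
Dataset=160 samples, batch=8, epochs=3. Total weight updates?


Iterations per epoch = 160 / 8 = 20
Total updates = iterations_per_epoch * epochs
= 20 * 3
= 60

60


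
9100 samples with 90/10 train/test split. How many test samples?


Train samples = 9100 * 90% = 8190
Test samples = 9100 - 8190
= 910

910


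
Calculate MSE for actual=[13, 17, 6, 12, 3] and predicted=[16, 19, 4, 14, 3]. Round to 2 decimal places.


Differences: [-3, -2, 2, -2, 0]
Squared errors: [9, 4, 4, 4, 0]
Sum of squared errors = 21
MSE = 21 / 5 = 4.20

4.20


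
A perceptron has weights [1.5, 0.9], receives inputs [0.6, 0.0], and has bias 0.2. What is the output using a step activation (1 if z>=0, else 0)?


z = w . x + b
= 1.5*0.6 + 0.9*0.0 + 0.2
= 0.9 + 0.0 + 0.2
= 0.9 + 0.2
= 1.1
Since z = 1.1 >= 0, output = 1

1


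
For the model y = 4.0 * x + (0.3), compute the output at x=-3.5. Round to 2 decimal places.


y = 4.0 * -3.5 + (0.3)
= -14.0 + (0.3)
= -13.70

-13.70


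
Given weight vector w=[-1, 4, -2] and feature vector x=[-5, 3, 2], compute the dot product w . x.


Element-wise products:
-1 * -5 = 5
4 * 3 = 12
-2 * 2 = -4
Sum = 5 + 12 + -4
= 13

13


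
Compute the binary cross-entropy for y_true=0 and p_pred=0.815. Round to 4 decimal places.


For y=0: Loss = -log(1-p)
= -log(1 - 0.815)
= -log(0.185)
= -(-1.6874)
= 1.6874

1.6874


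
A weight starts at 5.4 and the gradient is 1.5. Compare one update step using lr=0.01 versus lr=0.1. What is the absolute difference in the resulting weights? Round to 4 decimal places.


With lr=0.01: w_new = 5.4 - 0.01 * 1.5 = 5.385
With lr=0.1: w_new = 5.4 - 0.1 * 1.5 = 5.25
Absolute difference = |5.385 - 5.25|
= 0.1350

0.1350


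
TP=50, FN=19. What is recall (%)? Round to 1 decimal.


Recall = TP / (TP + FN) * 100
= 50 / (50 + 19)
= 50 / 69
= 0.7246
= 72.5%

72.5


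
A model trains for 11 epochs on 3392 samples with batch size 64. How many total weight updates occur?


Iterations per epoch = 3392 / 64 = 53
Total updates = iterations_per_epoch * epochs
= 53 * 11
= 583

583


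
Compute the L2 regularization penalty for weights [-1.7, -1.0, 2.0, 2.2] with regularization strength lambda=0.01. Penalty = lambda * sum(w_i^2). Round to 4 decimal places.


Squaring each weight:
(-1.7)^2 = 2.89
(-1.0)^2 = 1.0
2.0^2 = 4.0
2.2^2 = 4.84
Sum of squares = 12.73
Penalty = 0.01 * 12.73 = 0.1273

0.1273


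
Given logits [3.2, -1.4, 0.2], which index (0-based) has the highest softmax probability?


Softmax is a monotonic transformation, so it preserves the argmax.
We need to find the index of the maximum logit.
Index 0: 3.2
Index 1: -1.4
Index 2: 0.2
Maximum logit = 3.2 at index 0

0


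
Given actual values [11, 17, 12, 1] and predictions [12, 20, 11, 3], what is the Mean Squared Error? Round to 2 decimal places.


Differences: [-1, -3, 1, -2]
Squared errors: [1, 9, 1, 4]
Sum of squared errors = 15
MSE = 15 / 4 = 3.75

3.75


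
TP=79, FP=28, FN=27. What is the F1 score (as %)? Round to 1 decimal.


Precision = TP / (TP + FP) = 79 / 107 = 0.7383
Recall = TP / (TP + FN) = 79 / 106 = 0.7453
F1 = 2 * P * R / (P + R)
= 2 * 0.7383 * 0.7453 / (0.7383 + 0.7453)
= 1.1005 / 1.4836
= 0.7418
As percentage: 74.2%

74.2


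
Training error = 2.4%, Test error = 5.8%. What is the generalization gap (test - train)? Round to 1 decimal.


Generalization gap = test_error - train_error
= 5.8 - 2.4
= 3.4%
A moderate gap.

3.4


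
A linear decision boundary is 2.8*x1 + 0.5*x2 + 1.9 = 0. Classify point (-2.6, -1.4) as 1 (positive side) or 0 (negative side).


Compute 2.8 * -2.6 + 0.5 * -1.4 + 1.9
= -7.28 + -0.7 + 1.9
= -6.08
Since -6.08 < 0, the point is on the negative side.

0


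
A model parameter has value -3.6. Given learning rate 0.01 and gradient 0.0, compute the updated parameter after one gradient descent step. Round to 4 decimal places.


w_new = w_old - lr * gradient
= -3.6 - 0.01 * 0.0
= -3.6 - (0.0)
= -3.6000

-3.6000


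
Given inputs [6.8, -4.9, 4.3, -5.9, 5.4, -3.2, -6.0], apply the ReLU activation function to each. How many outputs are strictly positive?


ReLU(x) = max(0, x) for each element:
ReLU(6.8) = 6.8
ReLU(-4.9) = 0
ReLU(4.3) = 4.3
ReLU(-5.9) = 0
ReLU(5.4) = 5.4
ReLU(-3.2) = 0
ReLU(-6.0) = 0
Active neurons (>0): 3

3


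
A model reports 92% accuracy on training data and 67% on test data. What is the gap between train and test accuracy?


Gap = train_accuracy - test_accuracy
= 92 - 67
= 25%
This large gap strongly indicates overfitting.

25


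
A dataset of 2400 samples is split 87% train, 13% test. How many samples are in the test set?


Train samples = 2400 * 87% = 2088
Test samples = 2400 - 2088
= 312

312


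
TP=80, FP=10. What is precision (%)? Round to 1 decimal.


Precision = TP / (TP + FP) * 100
= 80 / (80 + 10)
= 80 / 90
= 0.8889
= 88.9%

88.9


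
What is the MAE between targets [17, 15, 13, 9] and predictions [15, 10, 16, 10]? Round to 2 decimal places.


Absolute errors: [2, 5, 3, 1]
Sum of absolute errors = 11
MAE = 11 / 4 = 2.75

2.75


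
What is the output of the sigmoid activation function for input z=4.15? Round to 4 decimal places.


sigmoid(z) = 1 / (1 + exp(-z))
exp(-(4.15)) = exp(-4.15) = 0.0158
1 + 0.0158 = 1.0158
1 / 1.0158 = 0.9845

0.9845


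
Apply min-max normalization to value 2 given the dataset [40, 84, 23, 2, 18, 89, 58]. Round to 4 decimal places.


Min = 2, Max = 89
Range = 89 - 2 = 87
Scaled = (x - min) / (max - min)
= (2 - 2) / 87
= 0 / 87
= 0.0000

0.0000


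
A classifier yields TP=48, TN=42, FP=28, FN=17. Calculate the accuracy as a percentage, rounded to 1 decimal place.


Accuracy = (TP + TN) / (TP + TN + FP + FN) * 100
= (48 + 42) / (48 + 42 + 28 + 17)
= 90 / 135
= 0.6667
= 66.7%

66.7


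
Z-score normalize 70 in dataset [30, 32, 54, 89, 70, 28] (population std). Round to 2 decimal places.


Mean = (30 + 32 + 54 + 89 + 70 + 28) / 6 = 50.5
Variance = sum((x_i - mean)^2) / n = 523.9167
Std = sqrt(523.9167) = 22.8892
Z = (x - mean) / std
= (70 - 50.5) / 22.8892
= 19.5 / 22.8892
= 0.85

0.85


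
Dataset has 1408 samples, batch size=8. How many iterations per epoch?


Iterations per epoch = dataset_size / batch_size
= 1408 / 8
= 176

176


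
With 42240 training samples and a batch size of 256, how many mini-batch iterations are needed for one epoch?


Iterations per epoch = dataset_size / batch_size
= 42240 / 256
= 165

165


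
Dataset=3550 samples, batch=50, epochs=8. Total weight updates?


Iterations per epoch = 3550 / 50 = 71
Total updates = iterations_per_epoch * epochs
= 71 * 8
= 568

568


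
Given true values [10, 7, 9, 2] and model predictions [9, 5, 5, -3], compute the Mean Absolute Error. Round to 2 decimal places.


Absolute errors: [1, 2, 4, 5]
Sum of absolute errors = 12
MAE = 12 / 4 = 3.00

3.00


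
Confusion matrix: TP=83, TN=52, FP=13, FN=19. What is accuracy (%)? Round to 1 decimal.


Accuracy = (TP + TN) / (TP + TN + FP + FN) * 100
= (83 + 52) / (83 + 52 + 13 + 19)
= 135 / 167
= 0.8084
= 80.8%

80.8


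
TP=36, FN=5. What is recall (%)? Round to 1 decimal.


Recall = TP / (TP + FN) * 100
= 36 / (36 + 5)
= 36 / 41
= 0.878
= 87.8%

87.8


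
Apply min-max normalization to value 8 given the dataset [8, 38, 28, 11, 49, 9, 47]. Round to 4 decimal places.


Min = 8, Max = 49
Range = 49 - 8 = 41
Scaled = (x - min) / (max - min)
= (8 - 8) / 41
= 0 / 41
= 0.0000

0.0000


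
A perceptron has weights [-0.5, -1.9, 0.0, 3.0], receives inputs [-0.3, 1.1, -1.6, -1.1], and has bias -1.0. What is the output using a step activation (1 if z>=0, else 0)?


z = w . x + b
= -0.5*-0.3 + -1.9*1.1 + 0.0*-1.6 + 3.0*-1.1 + -1.0
= 0.15 + -2.09 + -0.0 + -3.3 + -1.0
= -5.24 + -1.0
= -6.24
Since z = -6.24 < 0, output = 0

0


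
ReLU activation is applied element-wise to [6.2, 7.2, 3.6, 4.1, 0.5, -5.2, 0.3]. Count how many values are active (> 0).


ReLU(x) = max(0, x) for each element:
ReLU(6.2) = 6.2
ReLU(7.2) = 7.2
ReLU(3.6) = 3.6
ReLU(4.1) = 4.1
ReLU(0.5) = 0.5
ReLU(-5.2) = 0
ReLU(0.3) = 0.3
Active neurons (>0): 6

6


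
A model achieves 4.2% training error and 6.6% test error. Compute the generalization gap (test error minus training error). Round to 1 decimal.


Generalization gap = test_error - train_error
= 6.6 - 4.2
= 2.4%
A moderate gap.

2.4


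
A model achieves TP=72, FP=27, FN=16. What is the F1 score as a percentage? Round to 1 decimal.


Precision = TP / (TP + FP) = 72 / 99 = 0.7273
Recall = TP / (TP + FN) = 72 / 88 = 0.8182
F1 = 2 * P * R / (P + R)
= 2 * 0.7273 * 0.8182 / (0.7273 + 0.8182)
= 1.1901 / 1.5455
= 0.7701
As percentage: 77.0%

77.0


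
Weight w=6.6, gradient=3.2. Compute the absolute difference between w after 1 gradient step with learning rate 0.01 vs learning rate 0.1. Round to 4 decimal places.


With lr=0.01: w_new = 6.6 - 0.01 * 3.2 = 6.568
With lr=0.1: w_new = 6.6 - 0.1 * 3.2 = 6.28
Absolute difference = |6.568 - 6.28|
= 0.2880

0.2880


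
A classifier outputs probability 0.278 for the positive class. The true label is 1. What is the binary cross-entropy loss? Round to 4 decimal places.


For y=1: Loss = -log(p)
= -log(0.278)
= -(-1.2801)
= 1.2801

1.2801


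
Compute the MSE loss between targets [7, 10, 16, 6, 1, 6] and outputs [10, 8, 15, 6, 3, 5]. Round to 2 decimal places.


Differences: [-3, 2, 1, 0, -2, 1]
Squared errors: [9, 4, 1, 0, 4, 1]
Sum of squared errors = 19
MSE = 19 / 6 = 3.17

3.17


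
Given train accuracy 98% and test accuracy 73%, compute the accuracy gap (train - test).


Gap = train_accuracy - test_accuracy
= 98 - 73
= 25%
This large gap strongly indicates overfitting.

25


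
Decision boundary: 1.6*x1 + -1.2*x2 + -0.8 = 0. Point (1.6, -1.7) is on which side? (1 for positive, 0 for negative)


Compute 1.6 * 1.6 + -1.2 * -1.7 + -0.8
= 2.56 + 2.04 + -0.8
= 3.8
Since 3.8 >= 0, the point is on the positive side.

1


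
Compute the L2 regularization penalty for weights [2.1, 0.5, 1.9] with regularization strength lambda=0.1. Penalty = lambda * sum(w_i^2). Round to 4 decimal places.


Squaring each weight:
2.1^2 = 4.41
0.5^2 = 0.25
1.9^2 = 3.61
Sum of squares = 8.27
Penalty = 0.1 * 8.27 = 0.8270

0.8270


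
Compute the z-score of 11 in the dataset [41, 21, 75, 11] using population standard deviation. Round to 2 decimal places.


Mean = (41 + 21 + 75 + 11) / 4 = 37.0
Variance = sum((x_i - mean)^2) / n = 598.0
Std = sqrt(598.0) = 24.454
Z = (x - mean) / std
= (11 - 37.0) / 24.454
= -26.0 / 24.454
= -1.06

-1.06


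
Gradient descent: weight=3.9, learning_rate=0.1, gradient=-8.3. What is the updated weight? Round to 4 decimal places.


w_new = w_old - lr * gradient
= 3.9 - 0.1 * -8.3
= 3.9 - (-0.83)
= 4.7300

4.7300


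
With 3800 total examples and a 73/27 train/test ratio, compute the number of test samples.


Train samples = 3800 * 73% = 2774
Test samples = 3800 - 2774
= 1026

1026


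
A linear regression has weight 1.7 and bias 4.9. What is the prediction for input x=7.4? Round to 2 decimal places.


y = 1.7 * 7.4 + (4.9)
= 12.58 + (4.9)
= 17.48

17.48


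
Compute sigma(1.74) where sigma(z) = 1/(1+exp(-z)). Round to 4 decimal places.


sigmoid(z) = 1 / (1 + exp(-z))
exp(-(1.74)) = exp(-1.74) = 0.1755
1 + 0.1755 = 1.1755
1 / 1.1755 = 0.8507

0.8507


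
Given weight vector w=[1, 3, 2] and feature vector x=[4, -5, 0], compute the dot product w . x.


Element-wise products:
1 * 4 = 4
3 * -5 = -15
2 * 0 = 0
Sum = 4 + -15 + 0
= -11

-11


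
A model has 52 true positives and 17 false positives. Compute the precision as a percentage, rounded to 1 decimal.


Precision = TP / (TP + FP) * 100
= 52 / (52 + 17)
= 52 / 69
= 0.7536
= 75.4%

75.4


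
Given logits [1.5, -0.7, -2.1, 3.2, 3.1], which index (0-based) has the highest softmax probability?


Softmax is a monotonic transformation, so it preserves the argmax.
We need to find the index of the maximum logit.
Index 0: 1.5
Index 1: -0.7
Index 2: -2.1
Index 3: 3.2
Index 4: 3.1
Maximum logit = 3.2 at index 3

3


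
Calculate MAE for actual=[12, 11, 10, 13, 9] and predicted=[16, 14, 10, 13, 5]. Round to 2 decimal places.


Absolute errors: [4, 3, 0, 0, 4]
Sum of absolute errors = 11
MAE = 11 / 5 = 2.20

2.20


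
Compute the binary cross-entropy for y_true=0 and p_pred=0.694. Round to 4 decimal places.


For y=0: Loss = -log(1-p)
= -log(1 - 0.694)
= -log(0.306)
= -(-1.1842)
= 1.1842

1.1842


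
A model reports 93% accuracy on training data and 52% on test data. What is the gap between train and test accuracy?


Gap = train_accuracy - test_accuracy
= 93 - 52
= 41%
This large gap strongly indicates overfitting.

41


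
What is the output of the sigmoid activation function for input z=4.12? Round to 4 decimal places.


sigmoid(z) = 1 / (1 + exp(-z))
exp(-(4.12)) = exp(-4.12) = 0.0162
1 + 0.0162 = 1.0162
1 / 1.0162 = 0.9840

0.9840


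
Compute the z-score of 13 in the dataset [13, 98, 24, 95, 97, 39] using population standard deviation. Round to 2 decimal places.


Mean = (13 + 98 + 24 + 95 + 97 + 39) / 6 = 61.0
Variance = sum((x_i - mean)^2) / n = 1329.6667
Std = sqrt(1329.6667) = 36.4646
Z = (x - mean) / std
= (13 - 61.0) / 36.4646
= -48.0 / 36.4646
= -1.32

-1.32


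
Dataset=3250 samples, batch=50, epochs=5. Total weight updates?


Iterations per epoch = 3250 / 50 = 65
Total updates = iterations_per_epoch * epochs
= 65 * 5
= 325

325


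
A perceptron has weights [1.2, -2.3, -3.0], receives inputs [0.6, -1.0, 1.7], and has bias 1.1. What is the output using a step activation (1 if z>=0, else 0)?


z = w . x + b
= 1.2*0.6 + -2.3*-1.0 + -3.0*1.7 + 1.1
= 0.72 + 2.3 + -5.1 + 1.1
= -2.08 + 1.1
= -0.98
Since z = -0.98 < 0, output = 0

0


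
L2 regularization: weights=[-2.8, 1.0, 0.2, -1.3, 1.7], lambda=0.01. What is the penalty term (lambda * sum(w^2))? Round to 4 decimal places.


Squaring each weight:
(-2.8)^2 = 7.84
1.0^2 = 1.0
0.2^2 = 0.04
(-1.3)^2 = 1.69
1.7^2 = 2.89
Sum of squares = 13.46
Penalty = 0.01 * 13.46 = 0.1346

0.1346


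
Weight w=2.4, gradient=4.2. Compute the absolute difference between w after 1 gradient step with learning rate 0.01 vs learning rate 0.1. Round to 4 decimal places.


With lr=0.01: w_new = 2.4 - 0.01 * 4.2 = 2.358
With lr=0.1: w_new = 2.4 - 0.1 * 4.2 = 1.98
Absolute difference = |2.358 - 1.98|
= 0.3780

0.3780


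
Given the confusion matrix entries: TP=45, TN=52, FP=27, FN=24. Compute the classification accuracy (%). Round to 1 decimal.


Accuracy = (TP + TN) / (TP + TN + FP + FN) * 100
= (45 + 52) / (45 + 52 + 27 + 24)
= 97 / 148
= 0.6554
= 65.5%

65.5


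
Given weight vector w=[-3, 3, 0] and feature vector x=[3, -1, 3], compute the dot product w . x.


Element-wise products:
-3 * 3 = -9
3 * -1 = -3
0 * 3 = 0
Sum = -9 + -3 + 0
= -12

-12


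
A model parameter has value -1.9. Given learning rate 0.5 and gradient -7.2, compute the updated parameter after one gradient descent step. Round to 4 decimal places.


w_new = w_old - lr * gradient
= -1.9 - 0.5 * -7.2
= -1.9 - (-3.6)
= 1.7000

1.7000


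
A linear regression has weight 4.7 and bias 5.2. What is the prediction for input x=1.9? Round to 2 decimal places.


y = 4.7 * 1.9 + (5.2)
= 8.93 + (5.2)
= 14.13

14.13


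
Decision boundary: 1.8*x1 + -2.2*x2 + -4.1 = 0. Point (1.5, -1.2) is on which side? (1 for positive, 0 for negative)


Compute 1.8 * 1.5 + -2.2 * -1.2 + -4.1
= 2.7 + 2.64 + -4.1
= 1.24
Since 1.24 >= 0, the point is on the positive side.

1


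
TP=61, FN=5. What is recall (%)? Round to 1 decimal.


Recall = TP / (TP + FN) * 100
= 61 / (61 + 5)
= 61 / 66
= 0.9242
= 92.4%

92.4


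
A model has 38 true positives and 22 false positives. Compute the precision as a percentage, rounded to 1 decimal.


Precision = TP / (TP + FP) * 100
= 38 / (38 + 22)
= 38 / 60
= 0.6333
= 63.3%

63.3


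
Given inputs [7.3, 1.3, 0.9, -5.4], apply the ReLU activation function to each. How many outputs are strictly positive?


ReLU(x) = max(0, x) for each element:
ReLU(7.3) = 7.3
ReLU(1.3) = 1.3
ReLU(0.9) = 0.9
ReLU(-5.4) = 0
Active neurons (>0): 3

3


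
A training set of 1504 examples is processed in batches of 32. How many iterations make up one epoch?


Iterations per epoch = dataset_size / batch_size
= 1504 / 32
= 47

47


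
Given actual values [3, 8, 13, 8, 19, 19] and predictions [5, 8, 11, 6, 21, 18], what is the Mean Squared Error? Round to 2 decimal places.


Differences: [-2, 0, 2, 2, -2, 1]
Squared errors: [4, 0, 4, 4, 4, 1]
Sum of squared errors = 17
MSE = 17 / 6 = 2.83

2.83


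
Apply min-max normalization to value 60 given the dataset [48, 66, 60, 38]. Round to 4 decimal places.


Min = 38, Max = 66
Range = 66 - 38 = 28
Scaled = (x - min) / (max - min)
= (60 - 38) / 28
= 22 / 28
= 0.7857

0.7857


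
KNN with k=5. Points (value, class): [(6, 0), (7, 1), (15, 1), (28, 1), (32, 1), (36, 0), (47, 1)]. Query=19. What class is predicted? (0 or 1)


Distances from query 19:
Point 15 (class 1): distance = 4
Point 28 (class 1): distance = 9
Point 7 (class 1): distance = 12
Point 6 (class 0): distance = 13
Point 32 (class 1): distance = 13
K=5 nearest neighbors: classes = [1, 1, 1, 0, 1]
Votes for class 1: 4 / 5
Majority vote => class 1

1


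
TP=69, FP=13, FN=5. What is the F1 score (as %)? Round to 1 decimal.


Precision = TP / (TP + FP) = 69 / 82 = 0.8415
Recall = TP / (TP + FN) = 69 / 74 = 0.9324
F1 = 2 * P * R / (P + R)
= 2 * 0.8415 * 0.9324 / (0.8415 + 0.9324)
= 1.5692 / 1.7739
= 0.8846
As percentage: 88.5%

88.5


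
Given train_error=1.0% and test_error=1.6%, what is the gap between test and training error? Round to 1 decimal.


Generalization gap = test_error - train_error
= 1.6 - 1.0
= 0.6%
A small gap suggests good generalization.

0.6


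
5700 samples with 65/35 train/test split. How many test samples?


Train samples = 5700 * 65% = 3705
Test samples = 5700 - 3705
= 1995

1995


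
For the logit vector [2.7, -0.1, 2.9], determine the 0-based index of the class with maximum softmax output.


Softmax is a monotonic transformation, so it preserves the argmax.
We need to find the index of the maximum logit.
Index 0: 2.7
Index 1: -0.1
Index 2: 2.9
Maximum logit = 2.9 at index 2

2


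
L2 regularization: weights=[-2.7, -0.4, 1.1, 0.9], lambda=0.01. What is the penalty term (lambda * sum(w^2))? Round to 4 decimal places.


Squaring each weight:
(-2.7)^2 = 7.29
(-0.4)^2 = 0.16
1.1^2 = 1.21
0.9^2 = 0.81
Sum of squares = 9.47
Penalty = 0.01 * 9.47 = 0.0947

0.0947


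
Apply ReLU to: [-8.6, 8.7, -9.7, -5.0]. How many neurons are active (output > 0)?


ReLU(x) = max(0, x) for each element:
ReLU(-8.6) = 0
ReLU(8.7) = 8.7
ReLU(-9.7) = 0
ReLU(-5.0) = 0
Active neurons (>0): 1

1


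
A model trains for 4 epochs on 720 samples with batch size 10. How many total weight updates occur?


Iterations per epoch = 720 / 10 = 72
Total updates = iterations_per_epoch * epochs
= 72 * 4
= 288

288


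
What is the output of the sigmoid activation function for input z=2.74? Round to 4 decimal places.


sigmoid(z) = 1 / (1 + exp(-z))
exp(-(2.74)) = exp(-2.74) = 0.0646
1 + 0.0646 = 1.0646
1 / 1.0646 = 0.9393

0.9393


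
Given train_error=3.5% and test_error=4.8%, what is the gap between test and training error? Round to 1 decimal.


Generalization gap = test_error - train_error
= 4.8 - 3.5
= 1.3%
A small gap suggests good generalization.

1.3


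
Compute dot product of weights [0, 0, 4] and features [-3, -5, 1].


Element-wise products:
0 * -3 = 0
0 * -5 = 0
4 * 1 = 4
Sum = 0 + 0 + 4
= 4

4


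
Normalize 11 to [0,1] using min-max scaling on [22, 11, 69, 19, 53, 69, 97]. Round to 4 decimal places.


Min = 11, Max = 97
Range = 97 - 11 = 86
Scaled = (x - min) / (max - min)
= (11 - 11) / 86
= 0 / 86
= 0.0000

0.0000


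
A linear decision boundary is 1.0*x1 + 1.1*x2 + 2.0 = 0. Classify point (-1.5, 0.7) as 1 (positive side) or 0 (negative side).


Compute 1.0 * -1.5 + 1.1 * 0.7 + 2.0
= -1.5 + 0.77 + 2.0
= 1.27
Since 1.27 >= 0, the point is on the positive side.

1


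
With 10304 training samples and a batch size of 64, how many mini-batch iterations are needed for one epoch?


Iterations per epoch = dataset_size / batch_size
= 10304 / 64
= 161

161


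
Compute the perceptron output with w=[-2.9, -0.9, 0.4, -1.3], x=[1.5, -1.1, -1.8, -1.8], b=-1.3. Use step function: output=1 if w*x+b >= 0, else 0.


z = w . x + b
= -2.9*1.5 + -0.9*-1.1 + 0.4*-1.8 + -1.3*-1.8 + -1.3
= -4.35 + 0.99 + -0.72 + 2.34 + -1.3
= -1.74 + -1.3
= -3.04
Since z = -3.04 < 0, output = 0

0


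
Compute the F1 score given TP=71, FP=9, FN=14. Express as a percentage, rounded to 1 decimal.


Precision = TP / (TP + FP) = 71 / 80 = 0.8875
Recall = TP / (TP + FN) = 71 / 85 = 0.8353
F1 = 2 * P * R / (P + R)
= 2 * 0.8875 * 0.8353 / (0.8875 + 0.8353)
= 1.4826 / 1.7228
= 0.8606
As percentage: 86.1%

86.1


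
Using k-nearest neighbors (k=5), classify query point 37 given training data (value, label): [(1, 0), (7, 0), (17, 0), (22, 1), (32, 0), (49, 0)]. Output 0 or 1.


Distances from query 37:
Point 32 (class 0): distance = 5
Point 49 (class 0): distance = 12
Point 22 (class 1): distance = 15
Point 17 (class 0): distance = 20
Point 7 (class 0): distance = 30
K=5 nearest neighbors: classes = [0, 0, 1, 0, 0]
Votes for class 1: 1 / 5
Majority vote => class 0

0


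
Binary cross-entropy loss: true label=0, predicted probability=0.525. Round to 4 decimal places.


For y=0: Loss = -log(1-p)
= -log(1 - 0.525)
= -log(0.475)
= -(-0.7444)
= 0.7444

0.7444


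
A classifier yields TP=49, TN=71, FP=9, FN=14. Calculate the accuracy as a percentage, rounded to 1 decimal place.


Accuracy = (TP + TN) / (TP + TN + FP + FN) * 100
= (49 + 71) / (49 + 71 + 9 + 14)
= 120 / 143
= 0.8392
= 83.9%

83.9


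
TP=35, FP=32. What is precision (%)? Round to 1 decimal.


Precision = TP / (TP + FP) * 100
= 35 / (35 + 32)
= 35 / 67
= 0.5224
= 52.2%

52.2


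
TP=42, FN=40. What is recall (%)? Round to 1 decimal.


Recall = TP / (TP + FN) * 100
= 42 / (42 + 40)
= 42 / 82
= 0.5122
= 51.2%

51.2


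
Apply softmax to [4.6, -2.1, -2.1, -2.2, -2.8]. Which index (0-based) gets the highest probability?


Softmax is a monotonic transformation, so it preserves the argmax.
We need to find the index of the maximum logit.
Index 0: 4.6
Index 1: -2.1
Index 2: -2.1
Index 3: -2.2
Index 4: -2.8
Maximum logit = 4.6 at index 0

0


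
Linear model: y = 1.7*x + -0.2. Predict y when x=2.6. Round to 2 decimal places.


y = 1.7 * 2.6 + (-0.2)
= 4.42 + (-0.2)
= 4.22

4.22


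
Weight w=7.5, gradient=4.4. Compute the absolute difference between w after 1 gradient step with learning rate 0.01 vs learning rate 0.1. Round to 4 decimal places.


With lr=0.01: w_new = 7.5 - 0.01 * 4.4 = 7.456
With lr=0.1: w_new = 7.5 - 0.1 * 4.4 = 7.06
Absolute difference = |7.456 - 7.06|
= 0.3960

0.3960


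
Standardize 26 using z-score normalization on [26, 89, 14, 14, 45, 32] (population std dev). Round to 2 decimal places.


Mean = (26 + 89 + 14 + 14 + 45 + 32) / 6 = 36.6667
Variance = sum((x_i - mean)^2) / n = 661.8889
Std = sqrt(661.8889) = 25.7272
Z = (x - mean) / std
= (26 - 36.6667) / 25.7272
= -10.6667 / 25.7272
= -0.41

-0.41


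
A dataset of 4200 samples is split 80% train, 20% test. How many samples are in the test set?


Train samples = 4200 * 80% = 3360
Test samples = 4200 - 3360
= 840

840


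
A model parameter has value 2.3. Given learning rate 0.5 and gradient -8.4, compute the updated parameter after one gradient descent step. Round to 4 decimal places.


w_new = w_old - lr * gradient
= 2.3 - 0.5 * -8.4
= 2.3 - (-4.2)
= 6.5000

6.5000


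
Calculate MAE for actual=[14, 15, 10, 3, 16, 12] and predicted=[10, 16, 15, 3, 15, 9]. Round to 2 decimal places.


Absolute errors: [4, 1, 5, 0, 1, 3]
Sum of absolute errors = 14
MAE = 14 / 6 = 2.33

2.33


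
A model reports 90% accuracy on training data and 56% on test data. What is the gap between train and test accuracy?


Gap = train_accuracy - test_accuracy
= 90 - 56
= 34%
This large gap strongly indicates overfitting.

34


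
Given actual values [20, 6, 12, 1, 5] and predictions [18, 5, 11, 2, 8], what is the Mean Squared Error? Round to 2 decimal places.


Differences: [2, 1, 1, -1, -3]
Squared errors: [4, 1, 1, 1, 9]
Sum of squared errors = 16
MSE = 16 / 5 = 3.20

3.20


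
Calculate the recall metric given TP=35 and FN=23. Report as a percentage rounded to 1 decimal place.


Recall = TP / (TP + FN) * 100
= 35 / (35 + 23)
= 35 / 58
= 0.6034
= 60.3%

60.3


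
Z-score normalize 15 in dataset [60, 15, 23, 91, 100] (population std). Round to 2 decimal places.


Mean = (60 + 15 + 23 + 91 + 100) / 5 = 57.8
Variance = sum((x_i - mean)^2) / n = 1186.16
Std = sqrt(1186.16) = 34.4407
Z = (x - mean) / std
= (15 - 57.8) / 34.4407
= -42.8 / 34.4407
= -1.24

-1.24


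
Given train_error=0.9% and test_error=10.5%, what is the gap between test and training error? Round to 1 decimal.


Generalization gap = test_error - train_error
= 10.5 - 0.9
= 9.6%
A moderate gap.

9.6


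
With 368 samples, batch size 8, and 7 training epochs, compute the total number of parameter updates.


Iterations per epoch = 368 / 8 = 46
Total updates = iterations_per_epoch * epochs
= 46 * 7
= 322

322


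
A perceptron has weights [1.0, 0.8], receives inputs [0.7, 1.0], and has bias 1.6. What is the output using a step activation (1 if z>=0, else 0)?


z = w . x + b
= 1.0*0.7 + 0.8*1.0 + 1.6
= 0.7 + 0.8 + 1.6
= 1.5 + 1.6
= 3.1
Since z = 3.1 >= 0, output = 1

1


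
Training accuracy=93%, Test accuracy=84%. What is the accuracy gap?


Gap = train_accuracy - test_accuracy
= 93 - 84
= 9%
This moderate gap may indicate mild overfitting.

9


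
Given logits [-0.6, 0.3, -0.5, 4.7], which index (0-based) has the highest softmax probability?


Softmax is a monotonic transformation, so it preserves the argmax.
We need to find the index of the maximum logit.
Index 0: -0.6
Index 1: 0.3
Index 2: -0.5
Index 3: 4.7
Maximum logit = 4.7 at index 3

3


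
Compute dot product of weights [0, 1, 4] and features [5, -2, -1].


Element-wise products:
0 * 5 = 0
1 * -2 = -2
4 * -1 = -4
Sum = 0 + -2 + -4
= -6

-6


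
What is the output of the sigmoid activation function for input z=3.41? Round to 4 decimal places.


sigmoid(z) = 1 / (1 + exp(-z))
exp(-(3.41)) = exp(-3.41) = 0.033
1 + 0.033 = 1.033
1 / 1.033 = 0.9680

0.9680


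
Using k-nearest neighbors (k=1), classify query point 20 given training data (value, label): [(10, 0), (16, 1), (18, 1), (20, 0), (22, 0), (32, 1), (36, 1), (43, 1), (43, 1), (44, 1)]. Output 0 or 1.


Distances from query 20:
Point 20 (class 0): distance = 0
K=1 nearest neighbors: classes = [0]
Votes for class 1: 0 / 1
Majority vote => class 0

0


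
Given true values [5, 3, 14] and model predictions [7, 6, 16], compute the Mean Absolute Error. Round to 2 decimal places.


Absolute errors: [2, 3, 2]
Sum of absolute errors = 7
MAE = 7 / 3 = 2.33

2.33


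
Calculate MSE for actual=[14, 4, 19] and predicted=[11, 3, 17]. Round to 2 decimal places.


Differences: [3, 1, 2]
Squared errors: [9, 1, 4]
Sum of squared errors = 14
MSE = 14 / 3 = 4.67

4.67


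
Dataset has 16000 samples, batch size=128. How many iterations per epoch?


Iterations per epoch = dataset_size / batch_size
= 16000 / 128
= 125

125


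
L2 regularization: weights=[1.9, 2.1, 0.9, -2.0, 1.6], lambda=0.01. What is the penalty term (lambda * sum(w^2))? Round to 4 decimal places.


Squaring each weight:
1.9^2 = 3.61
2.1^2 = 4.41
0.9^2 = 0.81
(-2.0)^2 = 4.0
1.6^2 = 2.56
Sum of squares = 15.39
Penalty = 0.01 * 15.39 = 0.1539

0.1539


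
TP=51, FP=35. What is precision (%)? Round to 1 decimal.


Precision = TP / (TP + FP) * 100
= 51 / (51 + 35)
= 51 / 86
= 0.593
= 59.3%

59.3


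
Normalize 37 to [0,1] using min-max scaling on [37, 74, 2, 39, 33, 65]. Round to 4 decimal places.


Min = 2, Max = 74
Range = 74 - 2 = 72
Scaled = (x - min) / (max - min)
= (37 - 2) / 72
= 35 / 72
= 0.4861

0.4861


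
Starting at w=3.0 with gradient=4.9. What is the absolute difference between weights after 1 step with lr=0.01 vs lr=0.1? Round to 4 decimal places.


With lr=0.01: w_new = 3.0 - 0.01 * 4.9 = 2.951
With lr=0.1: w_new = 3.0 - 0.1 * 4.9 = 2.51
Absolute difference = |2.951 - 2.51|
= 0.4410

0.4410


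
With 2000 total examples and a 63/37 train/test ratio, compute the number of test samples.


Train samples = 2000 * 63% = 1260
Test samples = 2000 - 1260
= 740

740


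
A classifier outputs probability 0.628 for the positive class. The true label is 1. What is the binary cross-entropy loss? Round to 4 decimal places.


For y=1: Loss = -log(p)
= -log(0.628)
= -(-0.4652)
= 0.4652

0.4652


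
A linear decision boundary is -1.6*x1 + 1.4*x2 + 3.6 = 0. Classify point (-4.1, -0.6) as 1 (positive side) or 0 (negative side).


Compute -1.6 * -4.1 + 1.4 * -0.6 + 3.6
= 6.56 + -0.84 + 3.6
= 9.32
Since 9.32 >= 0, the point is on the positive side.

1


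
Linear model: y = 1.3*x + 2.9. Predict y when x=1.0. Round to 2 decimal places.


y = 1.3 * 1.0 + (2.9)
= 1.3 + (2.9)
= 4.20

4.20


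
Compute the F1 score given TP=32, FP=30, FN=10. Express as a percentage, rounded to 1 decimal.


Precision = TP / (TP + FP) = 32 / 62 = 0.5161
Recall = TP / (TP + FN) = 32 / 42 = 0.7619
F1 = 2 * P * R / (P + R)
= 2 * 0.5161 * 0.7619 / (0.5161 + 0.7619)
= 0.7865 / 1.278
= 0.6154
As percentage: 61.5%

61.5


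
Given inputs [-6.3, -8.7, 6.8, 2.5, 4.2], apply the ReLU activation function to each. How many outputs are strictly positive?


ReLU(x) = max(0, x) for each element:
ReLU(-6.3) = 0
ReLU(-8.7) = 0
ReLU(6.8) = 6.8
ReLU(2.5) = 2.5
ReLU(4.2) = 4.2
Active neurons (>0): 3

3


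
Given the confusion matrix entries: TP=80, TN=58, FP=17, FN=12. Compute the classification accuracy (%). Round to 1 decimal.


Accuracy = (TP + TN) / (TP + TN + FP + FN) * 100
= (80 + 58) / (80 + 58 + 17 + 12)
= 138 / 167
= 0.8263
= 82.6%

82.6


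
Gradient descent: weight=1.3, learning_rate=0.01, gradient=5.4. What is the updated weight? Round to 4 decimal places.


w_new = w_old - lr * gradient
= 1.3 - 0.01 * 5.4
= 1.3 - (0.054)
= 1.2460

1.2460


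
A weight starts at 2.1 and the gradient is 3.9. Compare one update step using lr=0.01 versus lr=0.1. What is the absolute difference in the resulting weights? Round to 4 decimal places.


With lr=0.01: w_new = 2.1 - 0.01 * 3.9 = 2.061
With lr=0.1: w_new = 2.1 - 0.1 * 3.9 = 1.71
Absolute difference = |2.061 - 1.71|
= 0.3510

0.3510


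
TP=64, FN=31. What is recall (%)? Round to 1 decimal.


Recall = TP / (TP + FN) * 100
= 64 / (64 + 31)
= 64 / 95
= 0.6737
= 67.4%

67.4


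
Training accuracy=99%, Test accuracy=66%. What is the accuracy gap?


Gap = train_accuracy - test_accuracy
= 99 - 66
= 33%
This large gap strongly indicates overfitting.

33


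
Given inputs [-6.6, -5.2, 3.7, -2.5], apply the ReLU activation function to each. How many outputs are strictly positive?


ReLU(x) = max(0, x) for each element:
ReLU(-6.6) = 0
ReLU(-5.2) = 0
ReLU(3.7) = 3.7
ReLU(-2.5) = 0
Active neurons (>0): 1

1


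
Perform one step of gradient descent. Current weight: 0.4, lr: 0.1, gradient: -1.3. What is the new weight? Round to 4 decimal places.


w_new = w_old - lr * gradient
= 0.4 - 0.1 * -1.3
= 0.4 - (-0.13)
= 0.5300

0.5300


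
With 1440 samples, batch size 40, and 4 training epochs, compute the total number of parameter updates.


Iterations per epoch = 1440 / 40 = 36
Total updates = iterations_per_epoch * epochs
= 36 * 4
= 144

144


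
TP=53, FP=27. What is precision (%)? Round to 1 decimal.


Precision = TP / (TP + FP) * 100
= 53 / (53 + 27)
= 53 / 80
= 0.6625
= 66.3%

66.3


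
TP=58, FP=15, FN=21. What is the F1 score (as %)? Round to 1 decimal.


Precision = TP / (TP + FP) = 58 / 73 = 0.7945
Recall = TP / (TP + FN) = 58 / 79 = 0.7342
F1 = 2 * P * R / (P + R)
= 2 * 0.7945 * 0.7342 / (0.7945 + 0.7342)
= 1.1666 / 1.5287
= 0.7632
As percentage: 76.3%

76.3
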